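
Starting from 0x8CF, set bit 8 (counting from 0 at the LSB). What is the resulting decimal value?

2511

x = 0100011001111
bit 8 is currently 0; set it via x | (1 << 8) = x | 256
→ 0100111001111 = 2511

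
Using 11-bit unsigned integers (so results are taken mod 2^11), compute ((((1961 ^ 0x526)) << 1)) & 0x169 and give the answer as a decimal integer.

264

1961 = 11110101001
0x526 = 10100100110
→ ^ → 01010001111 = 655
→ << 1 (mod 2^11) → 10100011110 = 1310
0x169 = 00101101001
→ & → 00100001000 = 264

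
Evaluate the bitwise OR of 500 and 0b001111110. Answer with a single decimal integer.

500 = 111110100
b = 001111110
 OR → 111111110 = 510

510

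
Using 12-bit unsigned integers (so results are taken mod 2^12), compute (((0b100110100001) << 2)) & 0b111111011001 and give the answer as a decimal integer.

1664

0b100110100001 = 100110100001
→ << 2 (mod 2^12) → 011010000100 = 1668
0b111111011001 = 111111011001
→ & → 011010000000 = 1664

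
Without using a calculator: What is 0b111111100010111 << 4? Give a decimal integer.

x = 0000111111100010111
shift left by 4 → 1111111000101110000 = 520560
(equivalently, 32535 × 2^4 = 32535 × 16)

520560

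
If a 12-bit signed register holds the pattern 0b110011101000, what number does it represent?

-792

pattern = 110011101000 (MSB is 1 ⇒ negative)
Invert: 001100010111, add 1 → 001100011000 = 792, so the value is -792.
(Equivalently: 3304 - 2^12 = 3304 - 4096 = -792.)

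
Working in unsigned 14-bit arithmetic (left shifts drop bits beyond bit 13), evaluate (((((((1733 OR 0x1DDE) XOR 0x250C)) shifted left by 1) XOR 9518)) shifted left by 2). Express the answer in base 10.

544

1733 = 00011011000101
0x1DDE = 01110111011110
→ OR → 01111111011111 = 8159
0x250C = 10010100001100
→ XOR → 11101011010011 = 15059
→ shifted left by 1 (mod 2^14) → 11010110100110 = 13734
9518 = 10010100101110
→ XOR → 01000010001000 = 4232
→ shifted left by 2 (mod 2^14) → 00001000100000 = 544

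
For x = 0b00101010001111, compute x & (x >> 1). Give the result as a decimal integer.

x = 101010001111 = 2703
x>>1 = 010101000111
AND  = 000000000111 = 7
(x & (x >> 1) has a 1 wherever x has two consecutive 1 bits.)

7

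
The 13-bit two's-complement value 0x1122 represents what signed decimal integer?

-3806

pattern = 1000100100010 (MSB is 1 ⇒ negative)
Invert: 0111011011101, add 1 → 0111011011110 = 3806, so the value is -3806.
(Equivalently: 4386 - 2^13 = 4386 - 8192 = -3806.)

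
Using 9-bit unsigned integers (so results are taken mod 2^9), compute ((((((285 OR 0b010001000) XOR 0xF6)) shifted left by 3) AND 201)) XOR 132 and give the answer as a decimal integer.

285 = 100011101
0b010001000 = 010001000
→ OR → 110011101 = 413
0xF6 = 011110110
→ XOR → 101101011 = 363
→ shifted left by 3 (mod 2^9) → 101011000 = 344
201 = 011001001
→ AND → 001001000 = 72
132 = 010000100
→ XOR → 011001100 = 204

204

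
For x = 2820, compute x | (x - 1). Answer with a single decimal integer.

2823

x = 101100000100 = 2820
x - 1 = 101100000011
OR    = 101100000111 = 2823
(x | (x - 1) sets all bits below the lowest set bit.)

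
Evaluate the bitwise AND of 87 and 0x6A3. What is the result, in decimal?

87 = 00001010111
0x6A3 = 11010100011
AND → 00000000011 = 3

3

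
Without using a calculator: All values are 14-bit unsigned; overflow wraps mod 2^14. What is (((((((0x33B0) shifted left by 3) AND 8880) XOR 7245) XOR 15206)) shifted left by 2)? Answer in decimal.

7852

0x33B0 = 11001110110000
→ shifted left by 3 (mod 2^14) → 01110110000000 = 7552
8880 = 10001010110000
→ AND → 00000010000000 = 128
7245 = 01110001001101
→ XOR → 01110011001101 = 7373
15206 = 11101101100110
→ XOR → 10011110101011 = 10155
→ shifted left by 2 (mod 2^14) → 01111010101100 = 7852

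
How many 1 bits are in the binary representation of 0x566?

6

0x566 = 10101100110
Count the 1s: 1 + 1 + 1 + 1 + 1 + 1 = 6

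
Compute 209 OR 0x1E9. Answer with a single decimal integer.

209 = 011010001
0x1E9 = 111101001
 OR → 111111001 = 505

505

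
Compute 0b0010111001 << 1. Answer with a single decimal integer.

370

x = 010111001
shift left by 1 → 101110010 = 370
(equivalently, 185 × 2^1 = 185 × 2)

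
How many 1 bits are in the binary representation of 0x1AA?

5

0x1AA = 110101010
Count the 1s: 1 + 1 + 1 + 1 + 1 = 5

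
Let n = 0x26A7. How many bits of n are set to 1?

0x26A7 = 10011010100111
Count the 1s: 1 + 1 + 1 + 1 + 1 + 1 + 1 + 1 = 8

8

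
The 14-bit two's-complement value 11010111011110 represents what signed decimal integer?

-2594

pattern = 11010111011110 (MSB is 1 ⇒ negative)
Invert: 00101000100001, add 1 → 00101000100010 = 2594, so the value is -2594.
(Equivalently: 13790 - 2^14 = 13790 - 16384 = -2594.)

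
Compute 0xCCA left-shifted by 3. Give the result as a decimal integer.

26192

0xCCA = 000110011001010
shift left by 3 → 110011001010000 = 26192
(equivalently, 3274 × 2^3 = 3274 × 8)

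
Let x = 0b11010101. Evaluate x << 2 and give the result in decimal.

852

x = 0011010101
shift left by 2 → 1101010100 = 852
(equivalently, 213 × 2^2 = 213 × 4)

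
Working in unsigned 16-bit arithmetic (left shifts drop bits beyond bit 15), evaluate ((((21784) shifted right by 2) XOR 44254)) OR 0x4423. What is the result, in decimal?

64955

21784 = 0101010100011000
→ shifted right by 2 → 0001010101000110 = 5446
44254 = 1010110011011110
→ XOR → 1011100110011000 = 47512
0x4423 = 0100010000100011
→ OR → 1111110110111011 = 64955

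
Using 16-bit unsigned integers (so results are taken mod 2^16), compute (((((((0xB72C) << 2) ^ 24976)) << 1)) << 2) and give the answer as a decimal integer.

59648

0xB72C = 1011011100101100
→ << 2 (mod 2^16) → 1101110010110000 = 56496
24976 = 0110000110010000
→ ^ → 1011110100100000 = 48416
→ << 1 (mod 2^16) → 0111101001000000 = 31296
→ << 2 (mod 2^16) → 1110100100000000 = 59648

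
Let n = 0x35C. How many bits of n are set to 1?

0x35C = 1101011100
Count the 1s: 1 + 1 + 1 + 1 + 1 + 1 = 6

6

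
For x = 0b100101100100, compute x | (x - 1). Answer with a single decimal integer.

x = 100101100100 = 2404
x - 1 = 100101100011
OR    = 100101100111 = 2407
(x | (x - 1) sets all bits below the lowest set bit.)

2407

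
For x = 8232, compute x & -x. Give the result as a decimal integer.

x = 10000000101000 = 8232
-x (two's complement) = …01111111011000
AND   = 00000000001000 = 8
(x & -x isolates the lowest set bit of x.)

8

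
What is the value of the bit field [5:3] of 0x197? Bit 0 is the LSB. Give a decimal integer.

2

v = 110010111
Shift right by 3: 110010
Mask low 3 bits: 010 = 2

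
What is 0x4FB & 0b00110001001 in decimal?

0x4FB = 10011111011
b = 00110001001
AND → 00010001001 = 137

137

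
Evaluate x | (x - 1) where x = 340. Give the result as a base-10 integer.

x = 101010100 = 340
x - 1 = 101010011
OR    = 101010111 = 343
(x | (x - 1) sets all bits below the lowest set bit.)

343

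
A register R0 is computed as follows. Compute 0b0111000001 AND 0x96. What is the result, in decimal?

a = 111000001
0x96 = 010010110
AND → 010000000 = 128

128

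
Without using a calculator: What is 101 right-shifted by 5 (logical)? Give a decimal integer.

101 = 1100101
shift right by 5 → 0000011 = 3
(equivalently, floor(101 / 32))

3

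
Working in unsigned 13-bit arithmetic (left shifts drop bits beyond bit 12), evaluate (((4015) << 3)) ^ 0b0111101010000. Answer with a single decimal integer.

4015 = 0111110101111
→ << 3 (mod 2^13) → 1110101111000 = 7544
0b0111101010000 = 0111101010000
→ ^ → 1001000101000 = 4648

4648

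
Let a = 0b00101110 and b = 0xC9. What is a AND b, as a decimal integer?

a = 00101110
0xC9 = 11001001
AND → 00001000 = 8

8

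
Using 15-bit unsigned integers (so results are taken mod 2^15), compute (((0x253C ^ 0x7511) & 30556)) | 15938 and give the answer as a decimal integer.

32334

0x253C = 010010100111100
0x7511 = 111010100010001
→ ^ → 101000000101101 = 20525
30556 = 111011101011100
→ & → 101000000001100 = 20492
15938 = 011111001000010
→ | → 111111001001110 = 32334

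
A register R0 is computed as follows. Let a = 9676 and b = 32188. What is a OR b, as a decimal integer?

32252

9676 = 010010111001100
32188 = 111110110111100
 OR → 111110111111100 = 32252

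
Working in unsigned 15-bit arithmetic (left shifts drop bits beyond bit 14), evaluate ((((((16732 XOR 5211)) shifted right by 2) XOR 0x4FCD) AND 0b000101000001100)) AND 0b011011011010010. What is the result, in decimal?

16732 = 100000101011100
5211 = 001010001011011
→ XOR → 101010100000111 = 21767
→ shifted right by 2 → 001010101000001 = 5441
0x4FCD = 100111111001101
→ XOR → 101101010001100 = 23180
0b000101000001100 = 000101000001100
→ AND → 000101000001100 = 2572
0b011011011010010 = 011011011010010
→ AND → 000001000000000 = 512

512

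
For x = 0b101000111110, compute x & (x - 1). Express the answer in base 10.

x = 101000111110 = 2622
x - 1 = 101000111101
AND   = 101000111100 = 2620
(x & (x - 1) clears the lowest set bit of x.)

2620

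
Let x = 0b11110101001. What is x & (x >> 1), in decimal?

x = 11110101001 = 1961
x>>1 = 01111010100
AND  = 01110000000 = 896
(x & (x >> 1) has a 1 wherever x has two consecutive 1 bits.)

896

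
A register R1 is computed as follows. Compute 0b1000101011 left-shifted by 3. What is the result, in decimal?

4440

x = 0001000101011
shift left by 3 → 1000101011000 = 4440
(equivalently, 555 × 2^3 = 555 × 8)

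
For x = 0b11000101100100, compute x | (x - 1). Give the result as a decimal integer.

x = 11000101100100 = 12644
x - 1 = 11000101100011
OR    = 11000101100111 = 12647
(x | (x - 1) sets all bits below the lowest set bit.)

12647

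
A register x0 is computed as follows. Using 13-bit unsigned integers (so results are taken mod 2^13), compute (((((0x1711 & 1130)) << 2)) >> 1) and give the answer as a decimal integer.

2048

0x1711 = 1011100010001
1130 = 0010001101010
→ & → 0010000000000 = 1024
→ << 2 (mod 2^13) → 1000000000000 = 4096
→ >> 1 → 0100000000000 = 2048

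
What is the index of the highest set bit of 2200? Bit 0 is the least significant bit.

2200 = 100010011000
The topmost 1 is at position 11 (since 2^11 = 2048 ≤ 2200 < 4096).

11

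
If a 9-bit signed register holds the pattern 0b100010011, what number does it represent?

-237

pattern = 100010011 (MSB is 1 ⇒ negative)
Invert: 011101100, add 1 → 011101101 = 237, so the value is -237.
(Equivalently: 275 - 2^9 = 275 - 512 = -237.)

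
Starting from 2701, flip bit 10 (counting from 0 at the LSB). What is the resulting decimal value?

3725

x = 101010001101
bit 10 is currently 0; toggle it via x ^ (1 << 10) = x ^ 1024
→ 111010001101 = 3725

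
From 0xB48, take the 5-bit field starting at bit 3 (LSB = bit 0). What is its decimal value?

9

v = 101101001000
Shift right by 3: 101101001
Mask low 5 bits: 01001 = 9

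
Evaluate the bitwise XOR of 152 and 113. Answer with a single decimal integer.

233

152 = 10011000
113 = 01110001
XOR → 11101001 = 233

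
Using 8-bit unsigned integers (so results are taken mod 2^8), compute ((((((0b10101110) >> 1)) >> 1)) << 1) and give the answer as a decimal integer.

0b10101110 = 10101110
→ >> 1 → 01010111 = 87
→ >> 1 → 00101011 = 43
→ << 1 (mod 2^8) → 01010110 = 86

86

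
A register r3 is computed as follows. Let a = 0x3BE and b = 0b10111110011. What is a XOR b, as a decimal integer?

1613

0x3BE = 01110111110
b = 10111110011
XOR → 11001001101 = 1613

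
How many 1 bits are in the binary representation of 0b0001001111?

n = 1001111
Count the 1s: 1 + 1 + 1 + 1 + 1 = 5

5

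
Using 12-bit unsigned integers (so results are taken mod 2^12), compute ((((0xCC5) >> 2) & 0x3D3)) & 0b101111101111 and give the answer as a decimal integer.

0xCC5 = 110011000101
→ >> 2 → 001100110001 = 817
0x3D3 = 001111010011
→ & → 001100010001 = 785
0b101111101111 = 101111101111
→ & → 001100000001 = 769

769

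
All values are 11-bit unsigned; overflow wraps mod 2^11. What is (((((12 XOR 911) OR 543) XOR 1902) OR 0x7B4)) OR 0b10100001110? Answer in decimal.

2047

12 = 00000001100
911 = 01110001111
→ XOR → 01110000011 = 899
543 = 01000011111
→ OR → 01110011111 = 927
1902 = 11101101110
→ XOR → 10011110001 = 1265
0x7B4 = 11110110100
→ OR → 11111110101 = 2037
0b10100001110 = 10100001110
→ OR → 11111111111 = 2047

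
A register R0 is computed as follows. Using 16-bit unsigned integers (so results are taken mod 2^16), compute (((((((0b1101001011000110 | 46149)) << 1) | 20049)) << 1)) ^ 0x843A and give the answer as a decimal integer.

23428

0b1101001011000110 = 1101001011000110
46149 = 1011010001000101
→ | → 1111011011000111 = 63175
→ << 1 (mod 2^16) → 1110110110001110 = 60814
20049 = 0100111001010001
→ | → 1110111111011111 = 61407
→ << 1 (mod 2^16) → 1101111110111110 = 57278
0x843A = 1000010000111010
→ ^ → 0101101110000100 = 23428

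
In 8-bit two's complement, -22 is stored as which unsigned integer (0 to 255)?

234

22 in 8 bits: 00010110
Invert: 11101001
Add 1:  11101010 = 234
(Check: 2^8 - 22 = 256 - 22 = 234.)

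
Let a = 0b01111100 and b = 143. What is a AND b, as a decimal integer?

12

a = 01111100
143 = 10001111
AND → 00001100 = 12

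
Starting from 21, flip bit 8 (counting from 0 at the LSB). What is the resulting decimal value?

277

x = 0000010101
bit 8 is currently 0; toggle it via x ^ (1 << 8) = x ^ 256
→ 0100010101 = 277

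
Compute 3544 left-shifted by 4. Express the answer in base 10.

3544 = 0000110111011000
shift left by 4 → 1101110110000000 = 56704
(equivalently, 3544 × 2^4 = 3544 × 16)

56704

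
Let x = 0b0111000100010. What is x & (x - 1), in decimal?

3616

x = 111000100010 = 3618
x - 1 = 111000100001
AND   = 111000100000 = 3616
(x & (x - 1) clears the lowest set bit of x.)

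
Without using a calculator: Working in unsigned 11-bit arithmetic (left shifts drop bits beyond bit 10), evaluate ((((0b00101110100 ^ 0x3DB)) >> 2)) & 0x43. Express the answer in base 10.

0b00101110100 = 00101110100
0x3DB = 01111011011
→ ^ → 01010101111 = 687
→ >> 2 → 00010101011 = 171
0x43 = 00001000011
→ & → 00000000011 = 3

3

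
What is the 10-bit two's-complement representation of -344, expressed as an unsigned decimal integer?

680

344 in 10 bits: 0101011000
Invert: 1010100111
Add 1:  1010101000 = 680
(Check: 2^10 - 344 = 1024 - 344 = 680.)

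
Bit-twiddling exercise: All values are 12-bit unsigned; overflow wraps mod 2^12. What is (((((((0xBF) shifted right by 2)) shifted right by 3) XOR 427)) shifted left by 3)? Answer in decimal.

3440

0xBF = 000010111111
→ shifted right by 2 → 000000101111 = 47
→ shifted right by 3 → 000000000101 = 5
427 = 000110101011
→ XOR → 000110101110 = 430
→ shifted left by 3 (mod 2^12) → 110101110000 = 3440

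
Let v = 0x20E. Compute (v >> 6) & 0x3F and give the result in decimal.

v = 001000001110
Shift right by 6: 001000
Mask low 6 bits: 001000 = 8

8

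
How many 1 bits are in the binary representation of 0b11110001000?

n = 11110001000
Count the 1s: 1 + 1 + 1 + 1 + 1 = 5

5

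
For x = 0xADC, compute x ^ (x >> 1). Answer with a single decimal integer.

x = 101011011100 = 2780
x>>1 = 010101101110
XOR  = 111110110010 = 4018
(x ^ (x >> 1) gives the standard binary-reflected Gray code of x.)

4018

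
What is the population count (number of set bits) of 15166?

10

15166 = 11101100111110
Count the 1s: 1 + 1 + 1 + 1 + 1 + 1 + 1 + 1 + 1 + 1 = 10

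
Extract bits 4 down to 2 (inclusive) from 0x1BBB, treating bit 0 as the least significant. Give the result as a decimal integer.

v = 1101110111011
Shift right by 2: 11011101110
Mask low 3 bits: 110 = 6

6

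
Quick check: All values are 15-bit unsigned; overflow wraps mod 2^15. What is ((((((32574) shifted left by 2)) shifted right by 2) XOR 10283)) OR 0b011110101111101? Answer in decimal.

16253

32574 = 111111100111110
→ shifted left by 2 (mod 2^15) → 111110011111000 = 31992
→ shifted right by 2 → 001111100111110 = 7998
10283 = 010100000101011
→ XOR → 011011100010101 = 14101
0b011110101111101 = 011110101111101
→ OR → 011111101111101 = 16253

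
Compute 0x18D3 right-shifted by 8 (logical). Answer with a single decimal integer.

24

0x18D3 = 1100011010011
shift right by 8 → 0000000011000 = 24
(equivalently, floor(6355 / 256))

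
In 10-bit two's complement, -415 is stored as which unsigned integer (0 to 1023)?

609

415 in 10 bits: 0110011111
Invert: 1001100000
Add 1:  1001100001 = 609
(Check: 2^10 - 415 = 1024 - 415 = 609.)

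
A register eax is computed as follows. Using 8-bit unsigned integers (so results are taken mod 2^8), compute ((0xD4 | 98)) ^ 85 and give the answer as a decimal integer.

0xD4 = 11010100
98 = 01100010
→ | → 11110110 = 246
85 = 01010101
→ ^ → 10100011 = 163

163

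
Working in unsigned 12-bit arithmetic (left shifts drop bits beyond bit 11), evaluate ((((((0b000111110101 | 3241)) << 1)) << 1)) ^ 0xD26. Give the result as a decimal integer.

0b000111110101 = 000111110101
3241 = 110010101001
→ | → 110111111101 = 3581
→ << 1 (mod 2^12) → 101111111010 = 3066
→ << 1 (mod 2^12) → 011111110100 = 2036
0xD26 = 110100100110
→ ^ → 101011010010 = 2770

2770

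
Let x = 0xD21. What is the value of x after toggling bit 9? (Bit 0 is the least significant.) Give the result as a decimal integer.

x = 110100100001
bit 9 is currently 0; toggle it via x ^ (1 << 9) = x ^ 512
→ 111100100001 = 3873

3873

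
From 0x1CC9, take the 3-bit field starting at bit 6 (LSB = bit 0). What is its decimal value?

3

v = 1110011001001
Shift right by 6: 1110011
Mask low 3 bits: 011 = 3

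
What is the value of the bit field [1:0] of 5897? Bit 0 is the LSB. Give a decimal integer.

v = 1011100001001
Shift right by 0: 1011100001001
Mask low 2 bits: 01 = 1

1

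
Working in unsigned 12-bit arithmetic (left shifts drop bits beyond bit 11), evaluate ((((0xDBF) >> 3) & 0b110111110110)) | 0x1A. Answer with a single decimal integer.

0xDBF = 110110111111
→ >> 3 → 000110110111 = 439
0b110111110110 = 110111110110
→ & → 000110110110 = 438
0x1A = 000000011010
→ | → 000110111110 = 446

446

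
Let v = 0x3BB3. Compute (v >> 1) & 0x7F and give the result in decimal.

v = 11101110110011
Shift right by 1: 1110111011001
Mask low 7 bits: 1011001 = 89

89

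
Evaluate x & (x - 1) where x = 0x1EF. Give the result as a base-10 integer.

494

x = 111101111 = 495
x - 1 = 111101110
AND   = 111101110 = 494
(x & (x - 1) clears the lowest set bit of x.)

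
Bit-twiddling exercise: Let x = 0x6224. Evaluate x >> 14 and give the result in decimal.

1

0x6224 = 110001000100100
shift right by 14 → 000000000000001 = 1
(equivalently, floor(25124 / 16384))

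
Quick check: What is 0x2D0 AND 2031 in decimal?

0x2D0 = 01011010000
2031 = 11111101111
AND → 01011000000 = 704

704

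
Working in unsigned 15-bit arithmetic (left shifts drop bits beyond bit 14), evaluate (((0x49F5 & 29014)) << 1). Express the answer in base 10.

680

0x49F5 = 100100111110101
29014 = 111000101010110
→ & → 100000101010100 = 16724
→ << 1 (mod 2^15) → 000001010101000 = 680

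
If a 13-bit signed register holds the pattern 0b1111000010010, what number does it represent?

pattern = 1111000010010 (MSB is 1 ⇒ negative)
Invert: 0000111101101, add 1 → 0000111101110 = 494, so the value is -494.
(Equivalently: 7698 - 2^13 = 7698 - 8192 = -494.)

-494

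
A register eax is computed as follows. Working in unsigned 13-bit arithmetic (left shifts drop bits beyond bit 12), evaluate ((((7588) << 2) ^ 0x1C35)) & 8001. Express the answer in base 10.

2561

7588 = 1110110100100
→ << 2 (mod 2^13) → 1011010010000 = 5776
0x1C35 = 1110000110101
→ ^ → 0101010100101 = 2725
8001 = 1111101000001
→ & → 0101000000001 = 2561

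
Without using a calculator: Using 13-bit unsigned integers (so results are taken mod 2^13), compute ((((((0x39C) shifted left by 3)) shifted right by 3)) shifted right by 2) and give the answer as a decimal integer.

0x39C = 0001110011100
→ shifted left by 3 (mod 2^13) → 1110011100000 = 7392
→ shifted right by 3 → 0001110011100 = 924
→ shifted right by 2 → 0000011100111 = 231

231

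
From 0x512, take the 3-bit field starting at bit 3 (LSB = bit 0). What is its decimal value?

v = 10100010010
Shift right by 3: 10100010
Mask low 3 bits: 010 = 2

2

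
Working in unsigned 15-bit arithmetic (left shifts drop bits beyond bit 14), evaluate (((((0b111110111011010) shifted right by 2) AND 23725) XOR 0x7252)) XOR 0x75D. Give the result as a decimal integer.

0b111110111011010 = 111110111011010
→ shifted right by 2 → 001111101110110 = 8054
23725 = 101110010101101
→ AND → 001110000100100 = 7204
0x7252 = 111001001010010
→ XOR → 110111001110110 = 28278
0x75D = 000011101011101
→ XOR → 110100100101011 = 26923

26923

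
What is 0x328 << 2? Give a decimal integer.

3232

0x328 = 001100101000
shift left by 2 → 110010100000 = 3232
(equivalently, 808 × 2^2 = 808 × 4)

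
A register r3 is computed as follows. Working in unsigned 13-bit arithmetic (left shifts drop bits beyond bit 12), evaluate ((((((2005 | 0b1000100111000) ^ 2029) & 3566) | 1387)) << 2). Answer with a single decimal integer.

2005 = 0011111010101
0b1000100111000 = 1000100111000
→ | → 1011111111101 = 6141
2029 = 0011111101101
→ ^ → 1000000010000 = 4112
3566 = 0110111101110
→ & → 0000000000000 = 0
1387 = 0010101101011
→ | → 0010101101011 = 1387
→ << 2 (mod 2^13) → 1010110101100 = 5548

5548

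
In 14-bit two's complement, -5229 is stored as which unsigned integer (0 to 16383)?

5229 in 14 bits: 01010001101101
Invert: 10101110010010
Add 1:  10101110010011 = 11155
(Check: 2^14 - 5229 = 16384 - 5229 = 11155.)

11155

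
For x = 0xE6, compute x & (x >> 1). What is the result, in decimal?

x = 11100110 = 230
x>>1 = 01110011
AND  = 01100010 = 98
(x & (x >> 1) has a 1 wherever x has two consecutive 1 bits.)

98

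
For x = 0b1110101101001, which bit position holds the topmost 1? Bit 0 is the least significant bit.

12

0b1110101101001 = 1110101101001
The topmost 1 is at position 12 (since 2^12 = 4096 ≤ 7529 < 8192).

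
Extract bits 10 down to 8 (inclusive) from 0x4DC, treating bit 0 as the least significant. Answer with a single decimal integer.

4

v = 10011011100
Shift right by 8: 100
Mask low 3 bits: 100 = 4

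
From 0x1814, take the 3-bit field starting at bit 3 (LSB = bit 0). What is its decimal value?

v = 01100000010100
Shift right by 3: 01100000010
Mask low 3 bits: 010 = 2

2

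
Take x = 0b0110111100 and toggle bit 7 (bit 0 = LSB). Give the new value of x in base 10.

316

x = 0110111100
bit 7 is currently 1; toggle it via x ^ (1 << 7) = x ^ 128
→ 0100111100 = 316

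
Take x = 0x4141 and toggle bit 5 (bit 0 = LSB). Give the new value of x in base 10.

x = 100000101000001
bit 5 is currently 0; toggle it via x ^ (1 << 5) = x ^ 32
→ 100000101100001 = 16737

16737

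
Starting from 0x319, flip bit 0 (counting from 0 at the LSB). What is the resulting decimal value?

792

x = 01100011001
bit 0 is currently 1; toggle it via x ^ (1 << 0) = x ^ 1
→ 01100011000 = 792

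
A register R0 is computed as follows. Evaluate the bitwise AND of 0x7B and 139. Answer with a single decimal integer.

11

0x7B = 01111011
139 = 10001011
AND → 00001011 = 11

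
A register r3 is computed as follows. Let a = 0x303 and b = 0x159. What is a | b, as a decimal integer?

0x303 = 1100000011
0x159 = 0101011001
 OR → 1101011011 = 859

859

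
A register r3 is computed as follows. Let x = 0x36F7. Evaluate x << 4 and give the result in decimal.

0x36F7 = 000011011011110111
shift left by 4 → 110110111101110000 = 225136
(equivalently, 14071 × 2^4 = 14071 × 16)

225136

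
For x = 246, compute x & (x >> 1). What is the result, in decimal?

114

x = 11110110 = 246
x>>1 = 01111011
AND  = 01110010 = 114
(x & (x >> 1) has a 1 wherever x has two consecutive 1 bits.)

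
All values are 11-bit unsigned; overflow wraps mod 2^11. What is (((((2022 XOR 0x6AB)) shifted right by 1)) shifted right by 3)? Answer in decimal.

2022 = 11111100110
0x6AB = 11010101011
→ XOR → 00101001101 = 333
→ shifted right by 1 → 00010100110 = 166
→ shifted right by 3 → 00000010100 = 20

20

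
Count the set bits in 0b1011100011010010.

n = 1011100011010010
Count the 1s: 1 + 1 + 1 + 1 + 1 + 1 + 1 + 1 = 8

8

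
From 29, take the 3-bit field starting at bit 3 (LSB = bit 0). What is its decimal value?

3

v = 000011101
Shift right by 3: 000011
Mask low 3 bits: 011 = 3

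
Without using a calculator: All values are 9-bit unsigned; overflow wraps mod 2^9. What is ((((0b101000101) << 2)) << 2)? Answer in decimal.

80

0b101000101 = 101000101
→ << 2 (mod 2^9) → 100010100 = 276
→ << 2 (mod 2^9) → 001010000 = 80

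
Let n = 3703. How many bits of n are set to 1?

9

3703 = 111001110111
Count the 1s: 1 + 1 + 1 + 1 + 1 + 1 + 1 + 1 + 1 = 9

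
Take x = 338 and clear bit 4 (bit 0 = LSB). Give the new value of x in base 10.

x = 000101010010
bit 4 is currently 1; clear it via x & ~(1 << 4) = x & ~16
→ 000101000010 = 322

322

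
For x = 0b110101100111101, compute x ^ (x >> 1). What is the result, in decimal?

x = 110101100111101 = 27453
x>>1 = 011010110011110
XOR  = 101111010100011 = 24227
(x ^ (x >> 1) gives the standard binary-reflected Gray code of x.)

24227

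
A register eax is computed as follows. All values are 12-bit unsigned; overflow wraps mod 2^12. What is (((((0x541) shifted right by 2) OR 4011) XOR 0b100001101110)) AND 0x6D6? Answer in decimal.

1684

0x541 = 010101000001
→ shifted right by 2 → 000101010000 = 336
4011 = 111110101011
→ OR → 111111111011 = 4091
0b100001101110 = 100001101110
→ XOR → 011110010101 = 1941
0x6D6 = 011011010110
→ AND → 011010010100 = 1684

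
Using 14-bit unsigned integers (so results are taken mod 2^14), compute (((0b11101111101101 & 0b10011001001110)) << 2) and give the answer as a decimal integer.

2352

0b11101111101101 = 11101111101101
0b10011001001110 = 10011001001110
→ & → 10001001001100 = 8780
→ << 2 (mod 2^14) → 00100100110000 = 2352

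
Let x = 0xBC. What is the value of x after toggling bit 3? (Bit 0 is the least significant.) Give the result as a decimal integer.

x = 00010111100
bit 3 is currently 1; toggle it via x ^ (1 << 3) = x ^ 8
→ 00010110100 = 180

180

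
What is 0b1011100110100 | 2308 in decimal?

7988

a = 1011100110100
2308 = 0100100000100
 OR → 1111100110100 = 7988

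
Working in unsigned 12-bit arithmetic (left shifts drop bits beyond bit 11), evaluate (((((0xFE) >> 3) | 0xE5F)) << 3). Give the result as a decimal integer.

0xFE = 000011111110
→ >> 3 → 000000011111 = 31
0xE5F = 111001011111
→ | → 111001011111 = 3679
→ << 3 (mod 2^12) → 001011111000 = 760

760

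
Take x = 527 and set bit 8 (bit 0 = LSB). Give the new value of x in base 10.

x = 01000001111
bit 8 is currently 0; set it via x | (1 << 8) = x | 256
→ 01100001111 = 783

783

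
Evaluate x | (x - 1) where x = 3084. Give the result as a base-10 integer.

x = 110000001100 = 3084
x - 1 = 110000001011
OR    = 110000001111 = 3087
(x | (x - 1) sets all bits below the lowest set bit.)

3087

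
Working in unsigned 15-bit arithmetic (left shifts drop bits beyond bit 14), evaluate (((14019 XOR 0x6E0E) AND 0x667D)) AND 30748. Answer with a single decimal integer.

16396

14019 = 011011011000011
0x6E0E = 110111000001110
→ XOR → 101100011001101 = 22733
0x667D = 110011001111101
→ AND → 100000001001101 = 16461
30748 = 111100000011100
→ AND → 100000000001100 = 16396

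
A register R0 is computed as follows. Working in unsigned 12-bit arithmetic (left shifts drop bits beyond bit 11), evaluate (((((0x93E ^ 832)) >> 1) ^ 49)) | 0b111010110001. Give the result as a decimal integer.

4031

0x93E = 100100111110
832 = 001101000000
→ ^ → 101001111110 = 2686
→ >> 1 → 010100111111 = 1343
49 = 000000110001
→ ^ → 010100001110 = 1294
0b111010110001 = 111010110001
→ | → 111110111111 = 4031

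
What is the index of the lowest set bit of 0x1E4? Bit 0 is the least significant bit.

0x1E4 = 111100100
Trailing zeros: 2, so the lowest set bit is bit 2 (value 4).

2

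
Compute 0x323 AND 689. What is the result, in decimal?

545

0x323 = 1100100011
689 = 1010110001
AND → 1000100001 = 545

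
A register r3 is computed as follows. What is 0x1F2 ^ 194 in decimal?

0x1F2 = 111110010
194 = 011000010
XOR → 100110000 = 304

304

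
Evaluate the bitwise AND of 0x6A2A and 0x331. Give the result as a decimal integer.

544

0x6A2A = 110101000101010
0x331 = 000001100110001
AND → 000001000100000 = 544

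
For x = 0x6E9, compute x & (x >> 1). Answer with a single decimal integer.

608

x = 11011101001 = 1769
x>>1 = 01101110100
AND  = 01001100000 = 608
(x & (x >> 1) has a 1 wherever x has two consecutive 1 bits.)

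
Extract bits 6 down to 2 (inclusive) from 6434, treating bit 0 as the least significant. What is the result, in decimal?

8

v = 0001100100100010
Shift right by 2: 00011001001000
Mask low 5 bits: 01000 = 8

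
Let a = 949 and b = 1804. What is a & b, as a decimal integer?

949 = 01110110101
1804 = 11100001100
AND → 01100000100 = 772

772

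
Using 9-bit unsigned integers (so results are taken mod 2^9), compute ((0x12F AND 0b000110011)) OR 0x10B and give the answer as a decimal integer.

0x12F = 100101111
0b000110011 = 000110011
→ AND → 000100011 = 35
0x10B = 100001011
→ OR → 100101011 = 299

299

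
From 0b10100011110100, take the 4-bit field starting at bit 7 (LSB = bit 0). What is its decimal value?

v = 10100011110100
Shift right by 7: 1010001
Mask low 4 bits: 0001 = 1

1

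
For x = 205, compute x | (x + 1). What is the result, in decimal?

207

x = 11001101 = 205
x + 1 = 11001110
OR    = 11001111 = 207
(x | (x + 1) sets the lowest cleared bit.)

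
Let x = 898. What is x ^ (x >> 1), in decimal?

x = 1110000010 = 898
x>>1 = 0111000001
XOR  = 1001000011 = 579
(x ^ (x >> 1) gives the standard binary-reflected Gray code of x.)

579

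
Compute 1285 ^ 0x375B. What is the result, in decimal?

1285 = 00010100000101
0x375B = 11011101011011
XOR → 11001001011110 = 12894

12894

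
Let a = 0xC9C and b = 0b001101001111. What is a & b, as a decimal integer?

12

0xC9C = 110010011100
b = 001101001111
AND → 000000001100 = 12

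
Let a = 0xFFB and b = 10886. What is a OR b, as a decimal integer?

12287

0xFFB = 00111111111011
10886 = 10101010000110
 OR → 10111111111111 = 12287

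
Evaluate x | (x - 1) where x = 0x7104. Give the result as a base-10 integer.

28935

x = 111000100000100 = 28932
x - 1 = 111000100000011
OR    = 111000100000111 = 28935
(x | (x - 1) sets all bits below the lowest set bit.)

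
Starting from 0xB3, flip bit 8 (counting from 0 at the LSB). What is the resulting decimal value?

x = 0000010110011
bit 8 is currently 0; toggle it via x ^ (1 << 8) = x ^ 256
→ 0000110110011 = 435

435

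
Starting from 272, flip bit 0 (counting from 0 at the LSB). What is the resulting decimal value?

273

x = 0100010000
bit 0 is currently 0; toggle it via x ^ (1 << 0) = x ^ 1
→ 0100010001 = 273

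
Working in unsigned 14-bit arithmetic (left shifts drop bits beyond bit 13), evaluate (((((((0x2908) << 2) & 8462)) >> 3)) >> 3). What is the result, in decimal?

128

0x2908 = 10100100001000
→ << 2 (mod 2^14) → 10010000100000 = 9248
8462 = 10000100001110
→ & → 10000000000000 = 8192
→ >> 3 → 00010000000000 = 1024
→ >> 3 → 00000010000000 = 128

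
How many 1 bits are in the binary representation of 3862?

3862 = 111100010110
Count the 1s: 1 + 1 + 1 + 1 + 1 + 1 + 1 = 7

7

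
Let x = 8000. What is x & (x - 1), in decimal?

x = 1111101000000 = 8000
x - 1 = 1111100111111
AND   = 1111100000000 = 7936
(x & (x - 1) clears the lowest set bit of x.)

7936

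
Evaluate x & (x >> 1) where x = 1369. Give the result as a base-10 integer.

x = 10101011001 = 1369
x>>1 = 01010101100
AND  = 00000001000 = 8
(x & (x >> 1) has a 1 wherever x has two consecutive 1 bits.)

8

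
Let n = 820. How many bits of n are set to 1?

5

820 = 1100110100
Count the 1s: 1 + 1 + 1 + 1 + 1 = 5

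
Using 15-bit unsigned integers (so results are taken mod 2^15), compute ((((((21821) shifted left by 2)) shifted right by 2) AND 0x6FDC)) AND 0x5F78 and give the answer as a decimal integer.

1304

21821 = 101010100111101
→ shifted left by 2 (mod 2^15) → 101010011110100 = 21748
→ shifted right by 2 → 001010100111101 = 5437
0x6FDC = 110111111011100
→ AND → 000010100011100 = 1308
0x5F78 = 101111101111000
→ AND → 000010100011000 = 1304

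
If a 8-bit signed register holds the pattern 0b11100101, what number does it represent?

pattern = 11100101 (MSB is 1 ⇒ negative)
Invert: 00011010, add 1 → 00011011 = 27, so the value is -27.
(Equivalently: 229 - 2^8 = 229 - 256 = -27.)

-27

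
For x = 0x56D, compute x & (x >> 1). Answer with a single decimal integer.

36

x = 10101101101 = 1389
x>>1 = 01010110110
AND  = 00000100100 = 36
(x & (x >> 1) has a 1 wherever x has two consecutive 1 bits.)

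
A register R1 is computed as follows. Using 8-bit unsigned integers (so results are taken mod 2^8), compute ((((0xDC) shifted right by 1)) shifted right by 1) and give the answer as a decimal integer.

0xDC = 11011100
→ shifted right by 1 → 01101110 = 110
→ shifted right by 1 → 00110111 = 55

55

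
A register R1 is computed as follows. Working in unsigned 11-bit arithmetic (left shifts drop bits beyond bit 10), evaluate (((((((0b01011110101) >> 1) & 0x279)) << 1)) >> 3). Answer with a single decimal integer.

30

0b01011110101 = 01011110101
→ >> 1 → 00101111010 = 378
0x279 = 01001111001
→ & → 00001111000 = 120
→ << 1 (mod 2^11) → 00011110000 = 240
→ >> 3 → 00000011110 = 30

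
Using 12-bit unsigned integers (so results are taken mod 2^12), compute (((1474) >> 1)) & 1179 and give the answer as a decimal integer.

1474 = 010111000010
→ >> 1 → 001011100001 = 737
1179 = 010010011011
→ & → 000010000001 = 129

129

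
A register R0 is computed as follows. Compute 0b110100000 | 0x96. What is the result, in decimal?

438

a = 110100000
0x96 = 010010110
 OR → 110110110 = 438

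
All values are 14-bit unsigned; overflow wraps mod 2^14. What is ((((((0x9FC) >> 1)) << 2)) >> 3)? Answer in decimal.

639

0x9FC = 00100111111100
→ >> 1 → 00010011111110 = 1278
→ << 2 (mod 2^14) → 01001111111000 = 5112
→ >> 3 → 00001001111111 = 639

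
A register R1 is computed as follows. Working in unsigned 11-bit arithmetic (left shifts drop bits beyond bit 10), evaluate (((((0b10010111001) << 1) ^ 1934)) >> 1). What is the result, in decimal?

894

0b10010111001 = 10010111001
→ << 1 (mod 2^11) → 00101110010 = 370
1934 = 11110001110
→ ^ → 11011111100 = 1788
→ >> 1 → 01101111110 = 894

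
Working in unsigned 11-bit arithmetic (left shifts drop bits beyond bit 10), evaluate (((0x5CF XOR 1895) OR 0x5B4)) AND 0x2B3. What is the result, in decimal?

688

0x5CF = 10111001111
1895 = 11101100111
→ XOR → 01010101000 = 680
0x5B4 = 10110110100
→ OR → 11110111100 = 1980
0x2B3 = 01010110011
→ AND → 01010110000 = 688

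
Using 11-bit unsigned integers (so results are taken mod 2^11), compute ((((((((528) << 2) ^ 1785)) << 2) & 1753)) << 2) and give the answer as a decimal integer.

528 = 01000010000
→ << 2 (mod 2^11) → 00001000000 = 64
1785 = 11011111001
→ ^ → 11010111001 = 1721
→ << 2 (mod 2^11) → 01011100100 = 740
1753 = 11011011001
→ & → 01011000000 = 704
→ << 2 (mod 2^11) → 01100000000 = 768

768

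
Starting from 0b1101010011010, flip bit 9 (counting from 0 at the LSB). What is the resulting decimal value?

x = 1101010011010
bit 9 is currently 1; toggle it via x ^ (1 << 9) = x ^ 512
→ 1100010011010 = 6298

6298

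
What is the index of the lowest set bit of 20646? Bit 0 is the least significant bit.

20646 = 101000010100110
Trailing zeros: 1, so the lowest set bit is bit 1 (value 2).

1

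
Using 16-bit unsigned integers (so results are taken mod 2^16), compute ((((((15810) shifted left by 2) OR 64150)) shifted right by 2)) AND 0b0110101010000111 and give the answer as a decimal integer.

15810 = 0011110111000010
→ shifted left by 2 (mod 2^16) → 1111011100001000 = 63240
64150 = 1111101010010110
→ OR → 1111111110011110 = 65438
→ shifted right by 2 → 0011111111100111 = 16359
0b0110101010000111 = 0110101010000111
→ AND → 0010101010000111 = 10887

10887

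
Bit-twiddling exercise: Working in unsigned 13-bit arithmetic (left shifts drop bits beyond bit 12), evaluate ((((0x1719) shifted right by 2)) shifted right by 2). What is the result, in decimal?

369

0x1719 = 1011100011001
→ shifted right by 2 → 0010111000110 = 1478
→ shifted right by 2 → 0000101110001 = 369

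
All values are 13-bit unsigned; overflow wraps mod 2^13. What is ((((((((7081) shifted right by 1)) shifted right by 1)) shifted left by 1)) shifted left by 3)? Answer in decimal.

7081 = 1101110101001
→ shifted right by 1 → 0110111010100 = 3540
→ shifted right by 1 → 0011011101010 = 1770
→ shifted left by 1 (mod 2^13) → 0110111010100 = 3540
→ shifted left by 3 (mod 2^13) → 0111010100000 = 3744

3744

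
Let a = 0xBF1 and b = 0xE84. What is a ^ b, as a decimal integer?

0xBF1 = 101111110001
0xE84 = 111010000100
XOR → 010101110101 = 1397

1397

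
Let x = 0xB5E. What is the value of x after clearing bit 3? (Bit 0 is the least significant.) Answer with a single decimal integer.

2902

x = 101101011110
bit 3 is currently 1; clear it via x & ~(1 << 3) = x & ~8
→ 101101010110 = 2902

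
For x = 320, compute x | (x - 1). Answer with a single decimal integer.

383

x = 101000000 = 320
x - 1 = 100111111
OR    = 101111111 = 383
(x | (x - 1) sets all bits below the lowest set bit.)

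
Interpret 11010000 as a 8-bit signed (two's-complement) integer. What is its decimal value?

pattern = 11010000 (MSB is 1 ⇒ negative)
Invert: 00101111, add 1 → 00110000 = 48, so the value is -48.
(Equivalently: 208 - 2^8 = 208 - 256 = -48.)

-48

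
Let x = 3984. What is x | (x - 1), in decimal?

3999

x = 111110010000 = 3984
x - 1 = 111110001111
OR    = 111110011111 = 3999
(x | (x - 1) sets all bits below the lowest set bit.)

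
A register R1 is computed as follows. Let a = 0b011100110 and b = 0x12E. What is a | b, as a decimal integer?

494

a = 011100110
0x12E = 100101110
 OR → 111101110 = 494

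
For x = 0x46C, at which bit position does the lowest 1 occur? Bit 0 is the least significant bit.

2

0x46C = 10001101100
Trailing zeros: 2, so the lowest set bit is bit 2 (value 4).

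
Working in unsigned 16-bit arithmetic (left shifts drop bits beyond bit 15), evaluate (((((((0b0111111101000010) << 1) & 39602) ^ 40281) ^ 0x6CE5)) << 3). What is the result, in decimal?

0b0111111101000010 = 0111111101000010
→ << 1 (mod 2^16) → 1111111010000100 = 65156
39602 = 1001101010110010
→ & → 1001101010000000 = 39552
40281 = 1001110101011001
→ ^ → 0000011111011001 = 2009
0x6CE5 = 0110110011100101
→ ^ → 0110101100111100 = 27452
→ << 3 (mod 2^16) → 0101100111100000 = 23008

23008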